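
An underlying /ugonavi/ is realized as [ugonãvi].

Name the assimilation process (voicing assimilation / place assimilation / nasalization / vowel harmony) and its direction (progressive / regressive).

nasalization, progressive

/a/→[ã].
Each target copies a feature from the preceding segment, so the direction is progressive.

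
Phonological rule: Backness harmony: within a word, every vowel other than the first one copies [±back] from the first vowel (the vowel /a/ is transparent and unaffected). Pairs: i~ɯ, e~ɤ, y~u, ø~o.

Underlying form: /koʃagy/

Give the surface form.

/y/ harmonizes with /o/ ([+back]) → [u]

[koʃagu]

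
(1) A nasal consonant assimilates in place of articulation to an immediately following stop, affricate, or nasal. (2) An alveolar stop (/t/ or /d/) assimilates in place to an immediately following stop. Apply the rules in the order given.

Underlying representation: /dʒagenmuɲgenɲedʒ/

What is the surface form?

Rule 1: /n/ before /m/ (labial) → [m]
Rule 1: /ɲ/ before /g/ (velar) → [ŋ]
Rule 1: /n/ before /ɲ/ (palatal) → [ɲ]
After rule 1: dʒagemmuŋgeɲɲedʒ
Rule 2: no segment meets the rule's conditions; no change.

[dʒagemmuŋgeɲɲedʒ]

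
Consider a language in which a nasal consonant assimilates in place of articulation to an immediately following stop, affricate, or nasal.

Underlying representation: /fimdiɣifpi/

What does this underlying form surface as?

/m/ before /d/ (alveolar) → [n]

[findiɣifpi]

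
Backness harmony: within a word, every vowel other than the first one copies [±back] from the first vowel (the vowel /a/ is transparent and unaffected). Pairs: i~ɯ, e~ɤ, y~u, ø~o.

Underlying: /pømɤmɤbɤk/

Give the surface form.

/ɤ/ harmonizes with /ø/ ([-back]) → [e]
/ɤ/ harmonizes with /ø/ ([-back]) → [e]
/ɤ/ harmonizes with /ø/ ([-back]) → [e]

[pømemebek]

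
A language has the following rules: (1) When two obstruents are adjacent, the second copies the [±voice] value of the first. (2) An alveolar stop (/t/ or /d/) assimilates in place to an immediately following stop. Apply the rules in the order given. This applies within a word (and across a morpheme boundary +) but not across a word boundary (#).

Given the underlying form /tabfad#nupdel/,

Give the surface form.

Rule 1: /f/ after /b/ (voiced) → [v]
Rule 1: /d/ after /p/ (voiceless) → [t]
After rule 1: tabvad#nuptel
Rule 2: no segment meets the rule's conditions; no change.

[tabvad#nuptel]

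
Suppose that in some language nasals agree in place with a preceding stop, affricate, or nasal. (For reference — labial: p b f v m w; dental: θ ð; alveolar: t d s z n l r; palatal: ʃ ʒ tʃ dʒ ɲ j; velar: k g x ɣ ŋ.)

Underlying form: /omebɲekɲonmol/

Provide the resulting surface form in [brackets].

[omebmekŋonnol]

/ɲ/ after /b/ (labial) → [m]
/ɲ/ after /k/ (velar) → [ŋ]
/m/ after /n/ (alveolar) → [n]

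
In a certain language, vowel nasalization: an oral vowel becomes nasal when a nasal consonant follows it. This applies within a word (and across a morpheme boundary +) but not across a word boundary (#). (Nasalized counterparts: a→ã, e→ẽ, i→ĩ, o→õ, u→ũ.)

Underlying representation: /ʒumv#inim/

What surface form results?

[ʒũmv#ĩnĩm]

/u/ before nasal /m/ → [ũ]
/i/ before nasal /n/ → [ĩ]
/i/ before nasal /m/ → [ĩ]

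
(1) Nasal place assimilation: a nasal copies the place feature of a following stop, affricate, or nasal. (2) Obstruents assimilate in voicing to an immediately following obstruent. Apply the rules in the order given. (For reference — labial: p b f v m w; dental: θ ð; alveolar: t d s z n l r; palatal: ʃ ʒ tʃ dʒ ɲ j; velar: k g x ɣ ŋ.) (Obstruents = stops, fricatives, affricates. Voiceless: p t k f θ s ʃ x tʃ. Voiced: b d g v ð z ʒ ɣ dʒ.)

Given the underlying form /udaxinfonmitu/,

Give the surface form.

[udaxinfommitu]

Rule 1: /n/ before /m/ (labial) → [m]
After rule 1: udaxinfommitu
Rule 2: no segment meets the rule's conditions; no change.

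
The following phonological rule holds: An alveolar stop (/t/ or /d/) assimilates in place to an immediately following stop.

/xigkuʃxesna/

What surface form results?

no segment meets the rule's conditions; no change.

[xigkuʃxesna]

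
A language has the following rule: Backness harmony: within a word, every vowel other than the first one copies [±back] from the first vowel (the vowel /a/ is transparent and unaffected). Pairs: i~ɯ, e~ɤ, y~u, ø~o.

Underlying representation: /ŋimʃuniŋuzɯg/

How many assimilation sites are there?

/u/ harmonizes with /i/ ([-back]) → [y]
/u/ harmonizes with /i/ ([-back]) → [y]
/ɯ/ harmonizes with /i/ ([-back]) → [i]
3 segments change.

3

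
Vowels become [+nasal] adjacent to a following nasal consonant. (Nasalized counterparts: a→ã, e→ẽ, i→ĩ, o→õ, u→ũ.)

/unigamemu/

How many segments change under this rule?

/u/ before nasal /n/ → [ũ]
/a/ before nasal /m/ → [ã]
/e/ before nasal /m/ → [ẽ]
3 segments change.

3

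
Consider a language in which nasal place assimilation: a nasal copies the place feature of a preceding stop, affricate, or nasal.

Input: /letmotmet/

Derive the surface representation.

[letnotnet]

/m/ after /t/ (alveolar) → [n]
/m/ after /t/ (alveolar) → [n]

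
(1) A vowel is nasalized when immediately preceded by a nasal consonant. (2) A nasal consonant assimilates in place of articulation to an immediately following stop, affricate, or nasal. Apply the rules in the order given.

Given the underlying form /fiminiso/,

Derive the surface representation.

Rule 1: /i/ after nasal /m/ → [ĩ]
Rule 1: /i/ after nasal /n/ → [ĩ]
After rule 1: fimĩnĩso
Rule 2: no segment meets the rule's conditions; no change.

[fimĩnĩso]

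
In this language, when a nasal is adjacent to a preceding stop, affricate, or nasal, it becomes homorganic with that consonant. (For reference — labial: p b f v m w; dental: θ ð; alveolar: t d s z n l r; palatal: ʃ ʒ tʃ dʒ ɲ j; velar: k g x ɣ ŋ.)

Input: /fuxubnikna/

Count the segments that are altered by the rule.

2

/n/ after /b/ (labial) → [m]
/n/ after /k/ (velar) → [ŋ]
2 segments change.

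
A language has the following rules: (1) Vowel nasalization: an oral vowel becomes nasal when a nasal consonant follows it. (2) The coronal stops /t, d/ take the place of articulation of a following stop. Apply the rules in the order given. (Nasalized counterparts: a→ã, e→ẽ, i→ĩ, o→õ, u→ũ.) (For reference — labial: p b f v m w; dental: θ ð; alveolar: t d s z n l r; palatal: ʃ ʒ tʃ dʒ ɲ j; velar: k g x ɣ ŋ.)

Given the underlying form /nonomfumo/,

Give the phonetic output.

[nõnõmfũmo]

Rule 1: /o/ before nasal /n/ → [õ]
Rule 1: /o/ before nasal /m/ → [õ]
Rule 1: /u/ before nasal /m/ → [ũ]
After rule 1: nõnõmfũmo
Rule 2: no segment meets the rule's conditions; no change.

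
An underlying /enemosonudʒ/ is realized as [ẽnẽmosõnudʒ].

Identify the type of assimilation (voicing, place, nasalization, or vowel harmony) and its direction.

/e/→[ẽ] /e/→[ẽ] /o/→[õ].
Each target copies a feature from the following segment, so the direction is regressive.

nasalization, regressive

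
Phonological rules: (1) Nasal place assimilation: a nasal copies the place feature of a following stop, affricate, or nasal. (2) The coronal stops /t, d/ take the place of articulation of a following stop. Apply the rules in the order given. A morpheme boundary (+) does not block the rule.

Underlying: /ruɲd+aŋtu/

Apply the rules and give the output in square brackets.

[rund+antu]

Rule 1: /ɲ/ before /d/ (alveolar) → [n]
Rule 1: /ŋ/ before /t/ (alveolar) → [n]
After rule 1: rund+antu
Rule 2: no segment meets the rule's conditions; no change.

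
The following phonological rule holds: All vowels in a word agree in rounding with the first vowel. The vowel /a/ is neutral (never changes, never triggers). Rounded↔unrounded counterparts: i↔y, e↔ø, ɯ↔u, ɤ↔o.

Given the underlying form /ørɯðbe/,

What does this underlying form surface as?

[øruðbø]

/ɯ/ harmonizes with /ø/ ([+round]) → [u]
/e/ harmonizes with /ø/ ([+round]) → [ø]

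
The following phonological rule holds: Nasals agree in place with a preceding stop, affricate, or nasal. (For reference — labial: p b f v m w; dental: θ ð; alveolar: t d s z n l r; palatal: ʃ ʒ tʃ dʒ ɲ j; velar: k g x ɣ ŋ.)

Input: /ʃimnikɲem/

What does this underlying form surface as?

[ʃimmikŋem]

/n/ after /m/ (labial) → [m]
/ɲ/ after /k/ (velar) → [ŋ]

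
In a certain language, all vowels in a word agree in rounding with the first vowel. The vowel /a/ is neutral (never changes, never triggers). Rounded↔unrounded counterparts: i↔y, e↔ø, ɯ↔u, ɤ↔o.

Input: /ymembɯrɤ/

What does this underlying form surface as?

[ymømburo]

/e/ harmonizes with /y/ ([+round]) → [ø]
/ɯ/ harmonizes with /y/ ([+round]) → [u]
/ɤ/ harmonizes with /y/ ([+round]) → [o]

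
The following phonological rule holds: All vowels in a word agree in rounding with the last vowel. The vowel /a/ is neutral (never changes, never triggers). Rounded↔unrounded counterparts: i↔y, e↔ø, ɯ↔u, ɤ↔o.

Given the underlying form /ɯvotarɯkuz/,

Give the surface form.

/ɯ/ harmonizes with /u/ ([+round]) → [u]
/ɯ/ harmonizes with /u/ ([+round]) → [u]

[uvotarukuz]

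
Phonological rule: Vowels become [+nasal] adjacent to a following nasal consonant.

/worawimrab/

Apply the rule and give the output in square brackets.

[worawĩmrab]

/i/ before nasal /m/ → [ĩ]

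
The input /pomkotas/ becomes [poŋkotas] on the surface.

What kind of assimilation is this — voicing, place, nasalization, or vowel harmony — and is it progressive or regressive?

/m/→[ŋ].
Each target copies a feature from the following segment, so the direction is regressive.

place assimilation, regressive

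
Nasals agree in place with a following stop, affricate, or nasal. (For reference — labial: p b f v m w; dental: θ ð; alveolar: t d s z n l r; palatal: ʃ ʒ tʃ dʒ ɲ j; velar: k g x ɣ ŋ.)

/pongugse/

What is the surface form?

/n/ before /g/ (velar) → [ŋ]

[poŋgugse]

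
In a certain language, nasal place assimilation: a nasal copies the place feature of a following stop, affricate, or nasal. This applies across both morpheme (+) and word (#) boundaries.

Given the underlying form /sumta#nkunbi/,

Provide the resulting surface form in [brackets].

/m/ before /t/ (alveolar) → [n]
/n/ before /k/ (velar) → [ŋ]
/n/ before /b/ (labial) → [m]

[sunta#ŋkumbi]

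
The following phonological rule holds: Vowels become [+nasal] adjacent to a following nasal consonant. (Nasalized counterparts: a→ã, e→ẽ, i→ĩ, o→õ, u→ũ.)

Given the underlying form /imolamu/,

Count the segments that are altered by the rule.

2

/i/ before nasal /m/ → [ĩ]
/a/ before nasal /m/ → [ã]
2 segments change.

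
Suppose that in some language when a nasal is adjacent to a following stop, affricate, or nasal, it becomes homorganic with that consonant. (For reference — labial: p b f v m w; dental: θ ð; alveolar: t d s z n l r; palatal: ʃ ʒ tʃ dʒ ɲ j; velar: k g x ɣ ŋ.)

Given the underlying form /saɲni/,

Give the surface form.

/ɲ/ before /n/ (alveolar) → [n]

[sanni]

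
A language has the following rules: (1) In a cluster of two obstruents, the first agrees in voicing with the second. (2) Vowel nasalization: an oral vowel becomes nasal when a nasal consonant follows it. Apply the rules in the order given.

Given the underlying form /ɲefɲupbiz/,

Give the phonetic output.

[ɲefɲubbiz]

Rule 1: /p/ before /b/ (voiced) → [b]
After rule 1: ɲefɲubbiz
Rule 2: no segment meets the rule's conditions; no change.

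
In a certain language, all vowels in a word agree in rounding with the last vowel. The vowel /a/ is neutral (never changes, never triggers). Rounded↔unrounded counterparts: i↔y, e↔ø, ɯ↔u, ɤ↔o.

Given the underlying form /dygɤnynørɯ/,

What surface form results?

[digɤninerɯ]

/y/ harmonizes with /ɯ/ ([-round]) → [i]
/y/ harmonizes with /ɯ/ ([-round]) → [i]
/ø/ harmonizes with /ɯ/ ([-round]) → [e]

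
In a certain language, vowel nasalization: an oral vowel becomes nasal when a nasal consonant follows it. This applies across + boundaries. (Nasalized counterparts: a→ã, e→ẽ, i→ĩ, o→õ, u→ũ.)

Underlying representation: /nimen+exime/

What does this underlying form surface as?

[nĩmẽn+exĩme]

/i/ before nasal /m/ → [ĩ]
/e/ before nasal /n/ → [ẽ]
/i/ before nasal /m/ → [ĩ]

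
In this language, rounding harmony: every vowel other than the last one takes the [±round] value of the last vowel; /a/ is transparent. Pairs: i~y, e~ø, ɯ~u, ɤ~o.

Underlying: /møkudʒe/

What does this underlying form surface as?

/ø/ harmonizes with /e/ ([-round]) → [e]
/u/ harmonizes with /e/ ([-round]) → [ɯ]

[mekɯdʒe]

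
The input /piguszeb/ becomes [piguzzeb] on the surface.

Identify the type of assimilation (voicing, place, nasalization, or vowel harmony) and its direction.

/s/→[z].
Each target copies a feature from the following segment, so the direction is regressive.

voicing assimilation, regressive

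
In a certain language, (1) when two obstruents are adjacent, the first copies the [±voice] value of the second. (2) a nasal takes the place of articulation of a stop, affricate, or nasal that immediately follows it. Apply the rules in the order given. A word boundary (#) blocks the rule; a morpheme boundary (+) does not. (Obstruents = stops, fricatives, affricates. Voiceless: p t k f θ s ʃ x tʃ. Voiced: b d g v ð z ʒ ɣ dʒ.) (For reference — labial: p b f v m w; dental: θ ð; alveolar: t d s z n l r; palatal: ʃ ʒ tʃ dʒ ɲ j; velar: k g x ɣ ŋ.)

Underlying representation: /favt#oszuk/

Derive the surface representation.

[faft#ozzuk]

Rule 1: /v/ before /t/ (voiceless) → [f]
Rule 1: /s/ before /z/ (voiced) → [z]
After rule 1: faft#ozzuk
Rule 2: no segment meets the rule's conditions; no change.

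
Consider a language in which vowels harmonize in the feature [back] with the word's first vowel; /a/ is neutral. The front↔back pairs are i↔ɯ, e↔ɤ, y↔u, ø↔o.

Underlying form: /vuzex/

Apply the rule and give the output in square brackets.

[vuzɤx]

/e/ harmonizes with /u/ ([+back]) → [ɤ]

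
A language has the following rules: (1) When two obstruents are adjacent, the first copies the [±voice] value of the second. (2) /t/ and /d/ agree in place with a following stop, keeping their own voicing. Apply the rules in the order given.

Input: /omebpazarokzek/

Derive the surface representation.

[omeppazarogzek]

Rule 1: /b/ before /p/ (voiceless) → [p]
Rule 1: /k/ before /z/ (voiced) → [g]
After rule 1: omeppazarogzek
Rule 2: no segment meets the rule's conditions; no change.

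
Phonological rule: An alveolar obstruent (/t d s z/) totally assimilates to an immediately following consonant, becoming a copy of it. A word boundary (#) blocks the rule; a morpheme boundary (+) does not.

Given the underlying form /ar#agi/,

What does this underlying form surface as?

no segment meets the rule's conditions; no change.

[ar#agi]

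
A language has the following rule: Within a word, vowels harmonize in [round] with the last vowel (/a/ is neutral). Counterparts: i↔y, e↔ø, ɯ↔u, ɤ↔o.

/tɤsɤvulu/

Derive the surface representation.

/ɤ/ harmonizes with /u/ ([+round]) → [o]
/ɤ/ harmonizes with /u/ ([+round]) → [o]

[tosovulu]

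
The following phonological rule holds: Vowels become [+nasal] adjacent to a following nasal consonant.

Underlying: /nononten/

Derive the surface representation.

/o/ before nasal /n/ → [õ]
/o/ before nasal /n/ → [õ]
/e/ before nasal /n/ → [ẽ]

[nõnõntẽn]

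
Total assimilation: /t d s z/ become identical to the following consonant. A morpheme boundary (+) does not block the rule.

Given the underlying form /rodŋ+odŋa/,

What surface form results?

/d/ before /ŋ/ → [ŋ] (total assimilation)
/d/ before /ŋ/ → [ŋ] (total assimilation)

[roŋŋ+oŋŋa]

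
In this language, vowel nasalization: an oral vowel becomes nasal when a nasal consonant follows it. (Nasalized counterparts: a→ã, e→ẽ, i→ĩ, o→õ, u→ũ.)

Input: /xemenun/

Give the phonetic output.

[xẽmẽnũn]

/e/ before nasal /m/ → [ẽ]
/e/ before nasal /n/ → [ẽ]
/u/ before nasal /n/ → [ũ]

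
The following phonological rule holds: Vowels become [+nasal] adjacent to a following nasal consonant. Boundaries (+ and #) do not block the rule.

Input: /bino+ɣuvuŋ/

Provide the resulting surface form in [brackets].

/i/ before nasal /n/ → [ĩ]
/u/ before nasal /ŋ/ → [ũ]

[bĩno+ɣuvũŋ]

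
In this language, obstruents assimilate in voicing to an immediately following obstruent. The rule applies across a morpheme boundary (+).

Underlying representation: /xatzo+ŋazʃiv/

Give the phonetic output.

/t/ before /z/ (voiced) → [d]
/z/ before /ʃ/ (voiceless) → [s]

[xadzo+ŋasʃiv]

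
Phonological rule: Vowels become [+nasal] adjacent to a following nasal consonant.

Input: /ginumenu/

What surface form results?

/i/ before nasal /n/ → [ĩ]
/u/ before nasal /m/ → [ũ]
/e/ before nasal /n/ → [ẽ]

[gĩnũmẽnu]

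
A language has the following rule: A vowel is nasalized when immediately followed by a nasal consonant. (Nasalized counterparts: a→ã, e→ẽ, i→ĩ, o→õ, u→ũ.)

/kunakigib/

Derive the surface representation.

[kũnakigib]

/u/ before nasal /n/ → [ũ]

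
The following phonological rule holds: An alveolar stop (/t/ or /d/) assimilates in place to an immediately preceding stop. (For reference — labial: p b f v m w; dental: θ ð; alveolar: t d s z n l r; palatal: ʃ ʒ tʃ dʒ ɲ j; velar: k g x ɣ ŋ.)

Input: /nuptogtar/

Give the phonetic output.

[nuppogkar]

/t/ after /p/ (labial) → [p]
/t/ after /g/ (velar) → [k]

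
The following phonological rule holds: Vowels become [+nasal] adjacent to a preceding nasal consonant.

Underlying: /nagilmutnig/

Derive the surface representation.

[nãgilmũtnĩg]

/a/ after nasal /n/ → [ã]
/u/ after nasal /m/ → [ũ]
/i/ after nasal /n/ → [ĩ]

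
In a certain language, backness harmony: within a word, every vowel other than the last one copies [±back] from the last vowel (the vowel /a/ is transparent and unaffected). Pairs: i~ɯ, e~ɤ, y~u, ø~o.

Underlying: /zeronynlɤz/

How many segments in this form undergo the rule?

/e/ harmonizes with /ɤ/ ([+back]) → [ɤ]
/y/ harmonizes with /ɤ/ ([+back]) → [u]
2 segments change.

2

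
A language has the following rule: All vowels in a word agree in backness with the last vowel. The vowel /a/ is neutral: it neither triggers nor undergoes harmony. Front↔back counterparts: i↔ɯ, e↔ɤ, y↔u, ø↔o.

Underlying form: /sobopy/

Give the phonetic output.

[søbøpy]

/o/ harmonizes with /y/ ([-back]) → [ø]
/o/ harmonizes with /y/ ([-back]) → [ø]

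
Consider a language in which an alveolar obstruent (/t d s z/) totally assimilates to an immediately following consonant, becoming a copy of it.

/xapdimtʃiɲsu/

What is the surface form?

[xapdimtʃiɲsu]

no segment meets the rule's conditions; no change.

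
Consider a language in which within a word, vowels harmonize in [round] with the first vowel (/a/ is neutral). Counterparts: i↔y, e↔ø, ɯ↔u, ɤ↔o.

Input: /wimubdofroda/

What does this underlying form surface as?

/u/ harmonizes with /i/ ([-round]) → [ɯ]
/o/ harmonizes with /i/ ([-round]) → [ɤ]
/o/ harmonizes with /i/ ([-round]) → [ɤ]

[wimɯbdɤfrɤda]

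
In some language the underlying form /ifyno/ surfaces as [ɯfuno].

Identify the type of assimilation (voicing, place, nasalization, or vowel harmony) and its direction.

/i/→[ɯ] /y/→[u].
Vowels agree with the last vowel, so the harmony is regressive.

vowel harmony, regressive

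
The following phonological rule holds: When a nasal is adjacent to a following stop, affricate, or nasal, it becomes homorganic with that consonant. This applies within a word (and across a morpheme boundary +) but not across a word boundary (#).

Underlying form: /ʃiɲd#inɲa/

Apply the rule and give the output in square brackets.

[ʃind#iɲɲa]

/ɲ/ before /d/ (alveolar) → [n]
/n/ before /ɲ/ (palatal) → [ɲ]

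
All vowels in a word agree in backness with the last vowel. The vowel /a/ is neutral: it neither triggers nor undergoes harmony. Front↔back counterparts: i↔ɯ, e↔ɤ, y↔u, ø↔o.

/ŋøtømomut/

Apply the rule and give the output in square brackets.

[ŋotomomut]

/ø/ harmonizes with /u/ ([+back]) → [o]
/ø/ harmonizes with /u/ ([+back]) → [o]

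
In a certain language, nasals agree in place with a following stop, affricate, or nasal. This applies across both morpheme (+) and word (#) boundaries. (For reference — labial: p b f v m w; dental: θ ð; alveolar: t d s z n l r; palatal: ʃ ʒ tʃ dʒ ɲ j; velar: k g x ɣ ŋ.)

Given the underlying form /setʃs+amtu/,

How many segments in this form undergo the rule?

/m/ before /t/ (alveolar) → [n]
1 segment changes.

1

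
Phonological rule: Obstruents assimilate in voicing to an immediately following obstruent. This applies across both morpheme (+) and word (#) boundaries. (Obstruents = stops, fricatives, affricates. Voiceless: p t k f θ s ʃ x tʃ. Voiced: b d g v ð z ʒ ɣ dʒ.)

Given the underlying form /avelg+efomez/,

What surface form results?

no segment meets the rule's conditions; no change.

[avelg+efomez]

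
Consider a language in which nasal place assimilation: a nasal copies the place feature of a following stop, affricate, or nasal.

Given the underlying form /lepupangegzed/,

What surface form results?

/n/ before /g/ (velar) → [ŋ]

[lepupaŋgegzed]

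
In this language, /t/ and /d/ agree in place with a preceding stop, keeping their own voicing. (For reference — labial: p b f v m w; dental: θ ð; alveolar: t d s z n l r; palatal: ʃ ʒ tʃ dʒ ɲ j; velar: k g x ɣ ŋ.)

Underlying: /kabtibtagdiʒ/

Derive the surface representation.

/t/ after /b/ (labial) → [p]
/t/ after /b/ (labial) → [p]
/d/ after /g/ (velar) → [g]

[kabpibpaggiʒ]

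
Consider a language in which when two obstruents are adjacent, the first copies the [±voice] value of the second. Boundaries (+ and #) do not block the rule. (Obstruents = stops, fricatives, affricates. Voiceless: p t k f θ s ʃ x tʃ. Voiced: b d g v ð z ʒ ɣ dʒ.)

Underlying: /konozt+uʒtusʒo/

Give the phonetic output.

/z/ before /t/ (voiceless) → [s]
/ʒ/ before /t/ (voiceless) → [ʃ]
/s/ before /ʒ/ (voiced) → [z]

[konost+uʃtuzʒo]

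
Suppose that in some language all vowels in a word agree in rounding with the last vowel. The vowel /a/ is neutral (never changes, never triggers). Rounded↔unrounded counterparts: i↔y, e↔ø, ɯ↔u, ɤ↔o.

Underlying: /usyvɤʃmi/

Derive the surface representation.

/u/ harmonizes with /i/ ([-round]) → [ɯ]
/y/ harmonizes with /i/ ([-round]) → [i]

[ɯsivɤʃmi]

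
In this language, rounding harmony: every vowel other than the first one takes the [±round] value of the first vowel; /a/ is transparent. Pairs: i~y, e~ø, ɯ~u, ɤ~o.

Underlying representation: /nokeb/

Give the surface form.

/e/ harmonizes with /o/ ([+round]) → [ø]

[nokøb]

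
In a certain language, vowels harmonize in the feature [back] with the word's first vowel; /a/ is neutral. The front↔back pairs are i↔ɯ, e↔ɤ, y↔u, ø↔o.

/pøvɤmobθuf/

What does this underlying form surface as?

/ɤ/ harmonizes with /ø/ ([-back]) → [e]
/o/ harmonizes with /ø/ ([-back]) → [ø]
/u/ harmonizes with /ø/ ([-back]) → [y]

[pøvemøbθyf]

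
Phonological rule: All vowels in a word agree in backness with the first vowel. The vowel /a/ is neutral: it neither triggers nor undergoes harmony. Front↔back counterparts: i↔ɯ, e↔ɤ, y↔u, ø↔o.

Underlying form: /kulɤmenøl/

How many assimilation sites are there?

2

/e/ harmonizes with /u/ ([+back]) → [ɤ]
/ø/ harmonizes with /u/ ([+back]) → [o]
2 segments change.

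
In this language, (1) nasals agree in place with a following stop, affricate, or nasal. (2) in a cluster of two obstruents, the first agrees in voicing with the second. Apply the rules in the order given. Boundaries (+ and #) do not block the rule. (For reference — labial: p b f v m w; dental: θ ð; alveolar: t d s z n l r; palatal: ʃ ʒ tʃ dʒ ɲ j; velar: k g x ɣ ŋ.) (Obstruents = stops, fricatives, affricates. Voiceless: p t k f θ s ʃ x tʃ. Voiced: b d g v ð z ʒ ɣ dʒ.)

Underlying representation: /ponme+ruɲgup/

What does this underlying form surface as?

[pomme+ruŋgup]

Rule 1: /n/ before /m/ (labial) → [m]
Rule 1: /ɲ/ before /g/ (velar) → [ŋ]
After rule 1: pomme+ruŋgup
Rule 2: no segment meets the rule's conditions; no change.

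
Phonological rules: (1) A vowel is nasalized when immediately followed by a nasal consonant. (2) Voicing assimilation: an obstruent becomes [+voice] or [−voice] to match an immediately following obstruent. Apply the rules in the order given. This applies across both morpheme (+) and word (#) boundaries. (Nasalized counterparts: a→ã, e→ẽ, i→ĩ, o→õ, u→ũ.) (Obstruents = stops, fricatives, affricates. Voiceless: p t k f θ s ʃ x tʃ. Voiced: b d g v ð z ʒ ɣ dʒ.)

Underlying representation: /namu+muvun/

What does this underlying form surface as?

Rule 1: /a/ before nasal /m/ → [ã]
Rule 1: /u/ before nasal /m/ → [ũ]
Rule 1: /u/ before nasal /n/ → [ũ]
After rule 1: nãmũ+muvũn
Rule 2: no segment meets the rule's conditions; no change.

[nãmũ+muvũn]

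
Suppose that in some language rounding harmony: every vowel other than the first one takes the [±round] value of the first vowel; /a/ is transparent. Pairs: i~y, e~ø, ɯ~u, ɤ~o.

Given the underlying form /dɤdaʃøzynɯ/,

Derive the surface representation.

/ø/ harmonizes with /ɤ/ ([-round]) → [e]
/y/ harmonizes with /ɤ/ ([-round]) → [i]

[dɤdaʃezinɯ]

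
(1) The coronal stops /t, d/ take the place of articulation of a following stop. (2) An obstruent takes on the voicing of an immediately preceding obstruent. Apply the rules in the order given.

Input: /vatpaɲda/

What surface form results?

[vappaɲda]

Rule 1: /t/ before /p/ (labial) → [p]
After rule 1: vappaɲda
Rule 2: no segment meets the rule's conditions; no change.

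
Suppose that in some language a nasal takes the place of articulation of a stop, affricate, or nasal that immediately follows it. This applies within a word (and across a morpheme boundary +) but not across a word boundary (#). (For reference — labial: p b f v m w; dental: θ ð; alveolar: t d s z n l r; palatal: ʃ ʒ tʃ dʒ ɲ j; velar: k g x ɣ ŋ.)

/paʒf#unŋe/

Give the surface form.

/n/ before /ŋ/ (velar) → [ŋ]

[paʒf#uŋŋe]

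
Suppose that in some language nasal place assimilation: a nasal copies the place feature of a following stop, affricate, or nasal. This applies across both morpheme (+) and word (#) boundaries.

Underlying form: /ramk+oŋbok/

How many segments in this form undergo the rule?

2

/m/ before /k/ (velar) → [ŋ]
/ŋ/ before /b/ (labial) → [m]
2 segments change.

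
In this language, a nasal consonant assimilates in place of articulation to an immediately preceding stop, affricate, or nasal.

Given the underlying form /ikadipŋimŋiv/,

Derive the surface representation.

[ikadipmimmiv]

/ŋ/ after /p/ (labial) → [m]
/ŋ/ after /m/ (labial) → [m]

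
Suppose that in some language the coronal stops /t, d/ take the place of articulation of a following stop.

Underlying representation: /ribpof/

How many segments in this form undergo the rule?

No segment meets the rule's conditions.

0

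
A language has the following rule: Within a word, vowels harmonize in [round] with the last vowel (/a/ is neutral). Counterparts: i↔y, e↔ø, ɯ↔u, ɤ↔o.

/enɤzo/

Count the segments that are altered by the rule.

/e/ harmonizes with /o/ ([+round]) → [ø]
/ɤ/ harmonizes with /o/ ([+round]) → [o]
2 segments change.

2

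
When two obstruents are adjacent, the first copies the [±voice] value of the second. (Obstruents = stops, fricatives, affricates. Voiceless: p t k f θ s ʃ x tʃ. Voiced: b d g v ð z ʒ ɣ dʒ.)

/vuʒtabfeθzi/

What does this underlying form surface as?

/ʒ/ before /t/ (voiceless) → [ʃ]
/b/ before /f/ (voiceless) → [p]
/θ/ before /z/ (voiced) → [ð]

[vuʃtapfeðzi]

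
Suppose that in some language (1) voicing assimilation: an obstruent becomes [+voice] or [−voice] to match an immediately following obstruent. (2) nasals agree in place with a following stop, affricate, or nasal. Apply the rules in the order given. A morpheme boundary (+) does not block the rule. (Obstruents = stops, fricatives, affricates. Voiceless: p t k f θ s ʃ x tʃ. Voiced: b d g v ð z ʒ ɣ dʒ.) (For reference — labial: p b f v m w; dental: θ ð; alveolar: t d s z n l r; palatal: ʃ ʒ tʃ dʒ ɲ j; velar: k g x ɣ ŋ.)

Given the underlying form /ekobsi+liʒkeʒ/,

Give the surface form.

[ekopsi+liʃkeʒ]

Rule 1: /b/ before /s/ (voiceless) → [p]
Rule 1: /ʒ/ before /k/ (voiceless) → [ʃ]
After rule 1: ekopsi+liʃkeʒ
Rule 2: no segment meets the rule's conditions; no change.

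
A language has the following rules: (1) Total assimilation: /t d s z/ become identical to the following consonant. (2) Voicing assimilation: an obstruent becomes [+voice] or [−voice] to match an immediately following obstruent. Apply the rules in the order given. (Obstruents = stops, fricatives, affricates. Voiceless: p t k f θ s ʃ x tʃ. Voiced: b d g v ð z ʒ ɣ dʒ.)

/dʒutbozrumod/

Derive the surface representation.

Rule 1: /t/ before /b/ → [b] (total assimilation)
Rule 1: /z/ before /r/ → [r] (total assimilation)
After rule 1: dʒubborrumod
Rule 2: no segment meets the rule's conditions; no change.

[dʒubborrumod]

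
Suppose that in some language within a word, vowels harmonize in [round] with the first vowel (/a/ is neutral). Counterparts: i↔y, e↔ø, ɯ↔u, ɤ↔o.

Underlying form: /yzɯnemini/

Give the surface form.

/ɯ/ harmonizes with /y/ ([+round]) → [u]
/e/ harmonizes with /y/ ([+round]) → [ø]
/i/ harmonizes with /y/ ([+round]) → [y]
/i/ harmonizes with /y/ ([+round]) → [y]

[yzunømyny]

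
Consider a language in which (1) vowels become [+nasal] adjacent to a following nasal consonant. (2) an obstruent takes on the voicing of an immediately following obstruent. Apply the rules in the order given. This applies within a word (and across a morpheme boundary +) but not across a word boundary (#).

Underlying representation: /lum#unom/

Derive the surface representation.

Rule 1: /u/ before nasal /m/ → [ũ]
Rule 1: /u/ before nasal /n/ → [ũ]
Rule 1: /o/ before nasal /m/ → [õ]
After rule 1: lũm#ũnõm
Rule 2: no segment meets the rule's conditions; no change.

[lũm#ũnõm]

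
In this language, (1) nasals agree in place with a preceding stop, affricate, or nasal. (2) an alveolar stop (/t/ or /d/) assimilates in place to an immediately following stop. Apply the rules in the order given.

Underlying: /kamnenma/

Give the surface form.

[kammenna]

Rule 1: /n/ after /m/ (labial) → [m]
Rule 1: /m/ after /n/ (alveolar) → [n]
After rule 1: kammenna
Rule 2: no segment meets the rule's conditions; no change.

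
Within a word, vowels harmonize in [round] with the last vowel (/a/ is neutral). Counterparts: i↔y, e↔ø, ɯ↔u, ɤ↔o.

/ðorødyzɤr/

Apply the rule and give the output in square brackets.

/o/ harmonizes with /ɤ/ ([-round]) → [ɤ]
/ø/ harmonizes with /ɤ/ ([-round]) → [e]
/y/ harmonizes with /ɤ/ ([-round]) → [i]

[ðɤredizɤr]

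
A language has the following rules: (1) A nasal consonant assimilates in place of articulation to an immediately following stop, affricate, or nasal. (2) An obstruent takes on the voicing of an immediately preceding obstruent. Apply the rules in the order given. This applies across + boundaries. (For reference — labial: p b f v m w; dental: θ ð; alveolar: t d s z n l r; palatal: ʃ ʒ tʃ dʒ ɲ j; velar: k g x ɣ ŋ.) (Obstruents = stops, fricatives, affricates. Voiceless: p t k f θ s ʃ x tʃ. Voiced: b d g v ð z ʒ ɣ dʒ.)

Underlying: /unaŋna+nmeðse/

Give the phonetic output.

Rule 1: /ŋ/ before /n/ (alveolar) → [n]
Rule 1: /n/ before /m/ (labial) → [m]
After rule 1: unanna+mmeðse
Rule 2: /s/ after /ð/ (voiced) → [z]

[unanna+mmeðze]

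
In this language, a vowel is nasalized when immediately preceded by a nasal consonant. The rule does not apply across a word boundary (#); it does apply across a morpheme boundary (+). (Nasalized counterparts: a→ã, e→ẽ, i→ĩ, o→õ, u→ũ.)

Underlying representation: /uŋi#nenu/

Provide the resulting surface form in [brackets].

/i/ after nasal /ŋ/ → [ĩ]
/e/ after nasal /n/ → [ẽ]
/u/ after nasal /n/ → [ũ]

[uŋĩ#nẽnũ]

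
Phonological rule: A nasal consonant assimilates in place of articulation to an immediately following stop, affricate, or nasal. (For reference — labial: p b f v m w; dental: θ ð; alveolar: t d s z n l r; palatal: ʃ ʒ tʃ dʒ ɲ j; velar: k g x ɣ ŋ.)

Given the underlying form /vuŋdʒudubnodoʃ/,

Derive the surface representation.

[vuɲdʒudubnodoʃ]

/ŋ/ before /dʒ/ (palatal) → [ɲ]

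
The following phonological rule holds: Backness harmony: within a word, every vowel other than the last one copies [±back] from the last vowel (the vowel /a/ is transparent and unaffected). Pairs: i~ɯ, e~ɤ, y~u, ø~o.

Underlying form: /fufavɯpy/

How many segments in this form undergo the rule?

2

/u/ harmonizes with /y/ ([-back]) → [y]
/ɯ/ harmonizes with /y/ ([-back]) → [i]
2 segments change.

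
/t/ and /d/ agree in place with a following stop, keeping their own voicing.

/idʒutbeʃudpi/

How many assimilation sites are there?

/t/ before /b/ (labial) → [p]
/d/ before /p/ (labial) → [b]
2 segments change.

2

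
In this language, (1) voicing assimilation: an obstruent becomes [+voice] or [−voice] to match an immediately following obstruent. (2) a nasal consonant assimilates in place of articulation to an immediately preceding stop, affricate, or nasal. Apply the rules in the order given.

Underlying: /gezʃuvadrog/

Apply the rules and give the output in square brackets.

Rule 1: /z/ before /ʃ/ (voiceless) → [s]
After rule 1: gesʃuvadrog
Rule 2: no segment meets the rule's conditions; no change.

[gesʃuvadrog]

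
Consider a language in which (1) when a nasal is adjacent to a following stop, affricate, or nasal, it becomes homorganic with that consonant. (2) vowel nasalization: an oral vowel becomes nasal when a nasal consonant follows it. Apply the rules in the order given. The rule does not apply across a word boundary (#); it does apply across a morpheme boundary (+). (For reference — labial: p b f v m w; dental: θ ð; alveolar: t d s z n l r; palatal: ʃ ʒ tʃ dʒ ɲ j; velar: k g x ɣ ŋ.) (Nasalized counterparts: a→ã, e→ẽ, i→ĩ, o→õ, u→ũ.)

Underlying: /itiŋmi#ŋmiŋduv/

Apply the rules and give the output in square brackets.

[itĩmmi#mmĩnduv]

Rule 1: /ŋ/ before /m/ (labial) → [m]
Rule 1: /ŋ/ before /m/ (labial) → [m]
Rule 1: /ŋ/ before /d/ (alveolar) → [n]
After rule 1: itimmi#mminduv
Rule 2: /i/ before nasal /m/ → [ĩ]
Rule 2: /i/ before nasal /n/ → [ĩ]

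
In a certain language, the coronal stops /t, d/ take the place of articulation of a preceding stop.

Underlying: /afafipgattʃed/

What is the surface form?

[afafipgattʃed]

no segment meets the rule's conditions; no change.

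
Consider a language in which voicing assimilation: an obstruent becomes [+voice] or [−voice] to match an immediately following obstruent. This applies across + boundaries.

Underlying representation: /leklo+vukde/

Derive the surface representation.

/k/ before /d/ (voiced) → [g]

[leklo+vugde]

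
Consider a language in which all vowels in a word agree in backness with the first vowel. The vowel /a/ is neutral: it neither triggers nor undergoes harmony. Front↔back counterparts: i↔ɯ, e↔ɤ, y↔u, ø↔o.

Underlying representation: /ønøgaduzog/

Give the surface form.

/u/ harmonizes with /ø/ ([-back]) → [y]
/o/ harmonizes with /ø/ ([-back]) → [ø]

[ønøgadyzøg]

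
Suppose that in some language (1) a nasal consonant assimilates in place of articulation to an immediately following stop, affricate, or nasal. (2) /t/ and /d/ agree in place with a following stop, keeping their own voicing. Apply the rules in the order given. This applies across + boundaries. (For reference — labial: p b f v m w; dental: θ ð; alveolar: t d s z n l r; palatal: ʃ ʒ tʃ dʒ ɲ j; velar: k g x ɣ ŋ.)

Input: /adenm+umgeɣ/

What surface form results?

[ademm+uŋgeɣ]

Rule 1: /n/ before /m/ (labial) → [m]
Rule 1: /m/ before /g/ (velar) → [ŋ]
After rule 1: ademm+uŋgeɣ
Rule 2: no segment meets the rule's conditions; no change.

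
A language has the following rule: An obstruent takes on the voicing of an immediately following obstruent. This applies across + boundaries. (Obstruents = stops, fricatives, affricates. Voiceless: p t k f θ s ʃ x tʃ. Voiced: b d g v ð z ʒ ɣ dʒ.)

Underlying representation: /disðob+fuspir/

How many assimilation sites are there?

/s/ before /ð/ (voiced) → [z]
/b/ before /f/ (voiceless) → [p]
2 segments change.

2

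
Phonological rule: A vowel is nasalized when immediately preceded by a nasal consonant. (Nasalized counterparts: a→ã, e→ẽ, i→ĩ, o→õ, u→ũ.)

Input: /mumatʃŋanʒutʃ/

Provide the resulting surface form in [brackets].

[mũmãtʃŋãnʒutʃ]

/u/ after nasal /m/ → [ũ]
/a/ after nasal /m/ → [ã]
/a/ after nasal /ŋ/ → [ã]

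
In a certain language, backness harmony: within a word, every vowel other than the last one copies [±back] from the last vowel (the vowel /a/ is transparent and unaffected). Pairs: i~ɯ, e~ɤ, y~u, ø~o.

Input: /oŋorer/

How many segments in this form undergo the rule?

2

/o/ harmonizes with /e/ ([-back]) → [ø]
/o/ harmonizes with /e/ ([-back]) → [ø]
2 segments change.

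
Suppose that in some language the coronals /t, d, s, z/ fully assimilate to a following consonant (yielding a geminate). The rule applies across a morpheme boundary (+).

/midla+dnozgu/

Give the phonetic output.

[milla+nnoggu]

/d/ before /l/ → [l] (total assimilation)
/d/ before /n/ → [n] (total assimilation)
/z/ before /g/ → [g] (total assimilation)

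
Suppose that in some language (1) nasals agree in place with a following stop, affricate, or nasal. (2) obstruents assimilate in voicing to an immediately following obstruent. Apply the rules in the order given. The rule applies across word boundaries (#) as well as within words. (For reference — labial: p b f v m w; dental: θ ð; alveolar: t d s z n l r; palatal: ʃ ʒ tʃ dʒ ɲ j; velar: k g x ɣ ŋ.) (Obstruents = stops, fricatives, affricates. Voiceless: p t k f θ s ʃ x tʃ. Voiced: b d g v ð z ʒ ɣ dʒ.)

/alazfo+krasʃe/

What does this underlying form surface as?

[alasfo+krasʃe]

Rule 1: no segment meets the rule's conditions; no change.
After rule 1: alazfo+krasʃe
Rule 2: /z/ before /f/ (voiceless) → [s]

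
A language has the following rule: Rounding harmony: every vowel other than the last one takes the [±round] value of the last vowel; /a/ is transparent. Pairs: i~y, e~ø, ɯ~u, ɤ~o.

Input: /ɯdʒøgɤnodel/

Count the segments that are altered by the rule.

/ø/ harmonizes with /e/ ([-round]) → [e]
/o/ harmonizes with /e/ ([-round]) → [ɤ]
2 segments change.

2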